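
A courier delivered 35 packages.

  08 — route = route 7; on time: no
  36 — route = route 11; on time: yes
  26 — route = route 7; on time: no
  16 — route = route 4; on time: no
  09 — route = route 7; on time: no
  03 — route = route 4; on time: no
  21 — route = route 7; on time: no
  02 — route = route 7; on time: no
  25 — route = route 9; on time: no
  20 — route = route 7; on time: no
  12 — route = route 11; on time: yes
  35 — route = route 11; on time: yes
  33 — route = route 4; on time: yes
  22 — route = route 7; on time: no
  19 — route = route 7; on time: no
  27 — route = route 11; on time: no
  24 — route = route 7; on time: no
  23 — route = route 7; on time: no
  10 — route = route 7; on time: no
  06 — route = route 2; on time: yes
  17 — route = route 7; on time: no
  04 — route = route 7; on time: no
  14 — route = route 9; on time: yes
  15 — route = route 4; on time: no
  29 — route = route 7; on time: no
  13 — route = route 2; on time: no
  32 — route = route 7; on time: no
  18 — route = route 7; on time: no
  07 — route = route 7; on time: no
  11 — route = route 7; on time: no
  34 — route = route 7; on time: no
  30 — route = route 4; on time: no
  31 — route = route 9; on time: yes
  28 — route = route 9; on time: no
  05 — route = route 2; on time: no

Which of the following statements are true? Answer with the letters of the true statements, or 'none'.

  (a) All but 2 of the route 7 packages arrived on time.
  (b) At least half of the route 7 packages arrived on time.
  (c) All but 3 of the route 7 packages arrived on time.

none

|A| = 19, |A ∩ B| = 0, |A ∖ B| = 19.
(a) |A ∖ B| = 2: fails.
(b) |A ∩ B| ≥ |A ∖ B|: fails.
(c) |A ∖ B| = 3: fails.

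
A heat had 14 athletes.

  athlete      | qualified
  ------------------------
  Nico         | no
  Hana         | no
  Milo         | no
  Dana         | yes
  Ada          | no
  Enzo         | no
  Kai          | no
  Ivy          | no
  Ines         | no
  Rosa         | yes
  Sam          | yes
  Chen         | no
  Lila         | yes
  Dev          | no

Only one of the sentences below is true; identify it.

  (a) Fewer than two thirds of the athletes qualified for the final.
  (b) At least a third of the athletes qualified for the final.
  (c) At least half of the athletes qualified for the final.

|A| = 14, |A ∩ B| = 4, |A ∖ B| = 10.
(a) requires |A ∩ B| / |A| < 2/3: true.
(b) requires |A ∩ B| / |A| ≥ 1/3: false.
(c) requires |A ∩ B| ≥ |A ∖ B|: false.

(a)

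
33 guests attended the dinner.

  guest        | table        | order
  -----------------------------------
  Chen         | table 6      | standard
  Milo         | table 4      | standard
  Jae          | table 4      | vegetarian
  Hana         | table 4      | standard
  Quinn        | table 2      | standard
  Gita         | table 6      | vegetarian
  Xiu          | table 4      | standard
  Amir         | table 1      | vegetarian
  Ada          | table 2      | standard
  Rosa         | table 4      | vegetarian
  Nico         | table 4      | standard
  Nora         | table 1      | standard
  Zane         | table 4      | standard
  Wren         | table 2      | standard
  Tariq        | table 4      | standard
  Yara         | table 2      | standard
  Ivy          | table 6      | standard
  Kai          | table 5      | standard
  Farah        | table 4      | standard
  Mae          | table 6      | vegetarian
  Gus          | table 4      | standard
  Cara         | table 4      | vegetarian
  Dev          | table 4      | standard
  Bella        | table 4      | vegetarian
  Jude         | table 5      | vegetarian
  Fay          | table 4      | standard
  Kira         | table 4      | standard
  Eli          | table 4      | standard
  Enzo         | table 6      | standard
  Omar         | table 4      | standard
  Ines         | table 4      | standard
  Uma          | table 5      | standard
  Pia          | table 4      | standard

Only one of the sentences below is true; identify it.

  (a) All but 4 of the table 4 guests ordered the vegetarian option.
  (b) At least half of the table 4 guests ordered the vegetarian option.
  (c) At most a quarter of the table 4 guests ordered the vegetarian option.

|A| = 19, |A ∩ B| = 4, |A ∖ B| = 15.
(a) requires |A ∖ B| = 4: false.
(b) requires |A ∩ B| ≥ |A ∖ B|: false.
(c) requires |A ∩ B| / |A| ≤ 1/4: true.

(c)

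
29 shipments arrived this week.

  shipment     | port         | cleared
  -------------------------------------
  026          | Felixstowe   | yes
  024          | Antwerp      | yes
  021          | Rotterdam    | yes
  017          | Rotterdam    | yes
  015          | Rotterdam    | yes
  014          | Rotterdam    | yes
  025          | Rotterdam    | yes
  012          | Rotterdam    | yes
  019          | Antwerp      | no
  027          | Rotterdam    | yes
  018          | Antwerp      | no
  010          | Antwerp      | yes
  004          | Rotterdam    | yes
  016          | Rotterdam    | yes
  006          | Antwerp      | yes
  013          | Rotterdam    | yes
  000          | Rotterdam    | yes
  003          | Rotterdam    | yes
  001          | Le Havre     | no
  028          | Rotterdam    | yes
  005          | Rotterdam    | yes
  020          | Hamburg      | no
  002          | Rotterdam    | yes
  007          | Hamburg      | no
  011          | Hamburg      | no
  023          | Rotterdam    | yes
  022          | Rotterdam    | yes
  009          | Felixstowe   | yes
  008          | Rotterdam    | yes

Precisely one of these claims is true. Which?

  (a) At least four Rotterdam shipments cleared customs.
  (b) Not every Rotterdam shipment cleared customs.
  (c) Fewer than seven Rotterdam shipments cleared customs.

(a)

|A| = 18, |A ∩ B| = 18, |A ∖ B| = 0.
(a) requires |A ∩ B| ≥ 4: true.
(b) requires A ⊄ B (|A ∖ B| ≥ 1): false.
(c) requires |A ∩ B| < 7: false.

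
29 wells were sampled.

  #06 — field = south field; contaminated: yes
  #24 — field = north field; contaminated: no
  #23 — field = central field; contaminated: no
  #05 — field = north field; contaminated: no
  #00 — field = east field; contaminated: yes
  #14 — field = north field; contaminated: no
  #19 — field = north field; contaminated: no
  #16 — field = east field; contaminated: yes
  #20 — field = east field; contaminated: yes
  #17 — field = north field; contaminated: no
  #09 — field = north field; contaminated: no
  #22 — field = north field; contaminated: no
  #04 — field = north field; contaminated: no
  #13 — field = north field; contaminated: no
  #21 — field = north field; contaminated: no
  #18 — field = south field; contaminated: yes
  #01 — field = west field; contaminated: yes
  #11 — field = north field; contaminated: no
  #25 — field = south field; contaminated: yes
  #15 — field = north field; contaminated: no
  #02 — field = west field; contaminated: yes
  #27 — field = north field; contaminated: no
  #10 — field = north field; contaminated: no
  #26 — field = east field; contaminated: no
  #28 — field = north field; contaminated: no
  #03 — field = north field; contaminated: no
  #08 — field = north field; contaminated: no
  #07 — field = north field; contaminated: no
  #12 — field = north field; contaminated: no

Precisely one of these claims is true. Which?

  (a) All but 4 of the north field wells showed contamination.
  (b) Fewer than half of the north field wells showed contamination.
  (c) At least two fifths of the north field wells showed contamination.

(b)

|A| = 19, |A ∩ B| = 0, |A ∖ B| = 19.
(a) requires |A ∖ B| = 4: false.
(b) requires |A ∩ B| < |A ∖ B|: true.
(c) requires |A ∩ B| / |A| ≥ 2/5: false.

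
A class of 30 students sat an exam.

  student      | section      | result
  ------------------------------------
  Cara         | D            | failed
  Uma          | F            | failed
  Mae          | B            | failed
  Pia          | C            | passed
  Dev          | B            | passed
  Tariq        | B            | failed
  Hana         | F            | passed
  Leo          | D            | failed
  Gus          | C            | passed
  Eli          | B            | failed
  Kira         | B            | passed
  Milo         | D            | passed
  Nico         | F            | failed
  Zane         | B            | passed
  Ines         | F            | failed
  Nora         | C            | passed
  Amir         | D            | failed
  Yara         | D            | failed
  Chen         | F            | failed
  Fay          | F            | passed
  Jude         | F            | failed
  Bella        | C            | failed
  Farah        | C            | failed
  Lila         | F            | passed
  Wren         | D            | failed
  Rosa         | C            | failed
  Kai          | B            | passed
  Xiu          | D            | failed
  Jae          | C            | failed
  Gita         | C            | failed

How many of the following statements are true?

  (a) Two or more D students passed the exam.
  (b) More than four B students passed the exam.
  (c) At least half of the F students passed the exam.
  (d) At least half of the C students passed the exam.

0

(a) D: |A| = 7, |A ∩ B| = 1; needs |A ∩ B| ≥ 2 — false.
(b) B: |A| = 7, |A ∩ B| = 4; needs |A ∩ B| > 4 — false.
(c) F: |A| = 8, |A ∩ B| = 3; needs |A ∩ B| ≥ |A ∖ B| — false.
(d) C: |A| = 8, |A ∩ B| = 3; needs |A ∩ B| ≥ |A ∖ B| — false.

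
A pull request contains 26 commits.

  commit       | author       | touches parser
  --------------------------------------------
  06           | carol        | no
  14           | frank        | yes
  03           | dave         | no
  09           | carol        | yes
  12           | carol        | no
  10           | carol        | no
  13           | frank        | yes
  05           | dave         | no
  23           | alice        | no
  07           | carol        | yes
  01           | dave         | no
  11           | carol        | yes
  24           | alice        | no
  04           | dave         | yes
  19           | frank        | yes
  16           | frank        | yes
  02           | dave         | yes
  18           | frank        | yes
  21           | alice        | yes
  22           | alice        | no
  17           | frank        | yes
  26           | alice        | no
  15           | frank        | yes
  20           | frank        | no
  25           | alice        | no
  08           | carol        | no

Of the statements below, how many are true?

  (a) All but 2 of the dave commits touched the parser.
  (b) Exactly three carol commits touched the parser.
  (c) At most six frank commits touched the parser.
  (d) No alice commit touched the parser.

(a) dave: |A| = 5, |A ∩ B| = 2; needs |A ∖ B| = 2 — false.
(b) carol: |A| = 7, |A ∩ B| = 3; needs |A ∩ B| = 3 — true.
(c) frank: |A| = 8, |A ∩ B| = 7; needs |A ∩ B| ≤ 6 — false.
(d) alice: |A| = 6, |A ∩ B| = 1; needs A ∩ B = ∅ (|A ∩ B| = 0) — false.

1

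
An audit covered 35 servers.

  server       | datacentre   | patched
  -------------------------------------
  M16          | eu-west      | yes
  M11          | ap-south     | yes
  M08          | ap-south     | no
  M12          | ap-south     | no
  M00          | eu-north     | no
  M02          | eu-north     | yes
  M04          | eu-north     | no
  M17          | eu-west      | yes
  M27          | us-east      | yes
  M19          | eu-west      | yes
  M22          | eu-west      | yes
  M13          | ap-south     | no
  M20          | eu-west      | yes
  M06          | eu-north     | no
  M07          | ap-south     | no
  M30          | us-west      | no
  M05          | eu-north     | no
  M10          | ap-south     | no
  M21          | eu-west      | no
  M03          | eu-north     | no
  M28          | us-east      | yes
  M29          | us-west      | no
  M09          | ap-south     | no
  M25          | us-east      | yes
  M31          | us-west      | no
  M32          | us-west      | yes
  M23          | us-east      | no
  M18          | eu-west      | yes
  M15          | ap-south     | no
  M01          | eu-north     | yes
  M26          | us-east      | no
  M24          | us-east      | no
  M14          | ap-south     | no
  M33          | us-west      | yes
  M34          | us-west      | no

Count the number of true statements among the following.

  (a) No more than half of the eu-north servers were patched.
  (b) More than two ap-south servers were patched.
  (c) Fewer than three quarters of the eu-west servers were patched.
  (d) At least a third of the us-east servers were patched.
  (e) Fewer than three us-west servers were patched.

(a) eu-north: |A| = 7, |A ∩ B| = 2; needs |A ∩ B| ≤ |A ∖ B| — true.
(b) ap-south: |A| = 9, |A ∩ B| = 1; needs |A ∩ B| > 2 — false.
(c) eu-west: |A| = 7, |A ∩ B| = 6; needs |A ∩ B| / |A| < 3/4 — false.
(d) us-east: |A| = 6, |A ∩ B| = 3; needs |A ∩ B| / |A| ≥ 1/3 — true.
(e) us-west: |A| = 6, |A ∩ B| = 2; needs |A ∩ B| < 3 — true.

3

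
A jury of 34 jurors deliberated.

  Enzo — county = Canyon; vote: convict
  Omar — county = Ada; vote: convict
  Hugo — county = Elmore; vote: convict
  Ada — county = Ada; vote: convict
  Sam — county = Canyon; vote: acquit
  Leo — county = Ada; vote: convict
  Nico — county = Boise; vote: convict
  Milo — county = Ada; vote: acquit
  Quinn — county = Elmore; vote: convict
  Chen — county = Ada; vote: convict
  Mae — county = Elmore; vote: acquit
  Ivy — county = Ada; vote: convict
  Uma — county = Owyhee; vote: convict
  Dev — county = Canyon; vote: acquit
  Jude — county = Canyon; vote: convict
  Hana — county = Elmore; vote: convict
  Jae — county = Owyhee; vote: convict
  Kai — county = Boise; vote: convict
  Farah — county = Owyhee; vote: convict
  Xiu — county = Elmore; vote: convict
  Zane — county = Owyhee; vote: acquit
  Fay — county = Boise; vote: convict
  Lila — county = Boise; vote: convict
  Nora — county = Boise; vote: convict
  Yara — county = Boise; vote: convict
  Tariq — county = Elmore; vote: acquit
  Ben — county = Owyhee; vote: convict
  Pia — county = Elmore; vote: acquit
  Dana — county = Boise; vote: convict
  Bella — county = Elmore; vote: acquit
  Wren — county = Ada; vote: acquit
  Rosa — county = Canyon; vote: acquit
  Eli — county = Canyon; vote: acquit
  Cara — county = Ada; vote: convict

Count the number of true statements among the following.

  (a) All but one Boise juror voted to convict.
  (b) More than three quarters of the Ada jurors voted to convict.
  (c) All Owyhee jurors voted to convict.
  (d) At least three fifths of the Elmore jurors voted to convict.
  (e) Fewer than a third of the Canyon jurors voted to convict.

(a) Boise: |A| = 7, |A ∩ B| = 7; needs |A ∖ B| = 1 — false.
(b) Ada: |A| = 8, |A ∩ B| = 6; needs |A ∩ B| / |A| > 3/4 — false.
(c) Owyhee: |A| = 5, |A ∩ B| = 4; needs A ⊆ B, i.e. every element of A is in B (|A ∖ B| = 0) — false.
(d) Elmore: |A| = 8, |A ∩ B| = 4; needs |A ∩ B| / |A| ≥ 3/5 — false.
(e) Canyon: |A| = 6, |A ∩ B| = 2; needs |A ∩ B| / |A| < 1/3 — false.

0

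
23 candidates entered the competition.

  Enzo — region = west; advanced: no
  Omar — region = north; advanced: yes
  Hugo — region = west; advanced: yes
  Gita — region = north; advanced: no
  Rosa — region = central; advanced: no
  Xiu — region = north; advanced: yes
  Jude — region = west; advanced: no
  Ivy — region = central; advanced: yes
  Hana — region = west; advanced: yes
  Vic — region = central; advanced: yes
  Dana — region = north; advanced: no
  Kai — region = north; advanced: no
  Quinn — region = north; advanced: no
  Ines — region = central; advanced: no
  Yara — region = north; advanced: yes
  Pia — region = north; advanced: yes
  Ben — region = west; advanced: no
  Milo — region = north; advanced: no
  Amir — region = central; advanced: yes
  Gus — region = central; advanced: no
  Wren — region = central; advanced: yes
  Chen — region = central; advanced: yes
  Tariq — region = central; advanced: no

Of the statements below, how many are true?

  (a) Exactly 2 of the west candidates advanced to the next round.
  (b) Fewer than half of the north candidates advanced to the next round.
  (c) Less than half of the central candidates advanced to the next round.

2

(a) west: |A| = 5, |A ∩ B| = 2; needs |A ∩ B| = 2 — true.
(b) north: |A| = 9, |A ∩ B| = 4; needs |A ∩ B| < |A ∖ B| — true.
(c) central: |A| = 9, |A ∩ B| = 5; needs |A ∩ B| < |A ∖ B| — false.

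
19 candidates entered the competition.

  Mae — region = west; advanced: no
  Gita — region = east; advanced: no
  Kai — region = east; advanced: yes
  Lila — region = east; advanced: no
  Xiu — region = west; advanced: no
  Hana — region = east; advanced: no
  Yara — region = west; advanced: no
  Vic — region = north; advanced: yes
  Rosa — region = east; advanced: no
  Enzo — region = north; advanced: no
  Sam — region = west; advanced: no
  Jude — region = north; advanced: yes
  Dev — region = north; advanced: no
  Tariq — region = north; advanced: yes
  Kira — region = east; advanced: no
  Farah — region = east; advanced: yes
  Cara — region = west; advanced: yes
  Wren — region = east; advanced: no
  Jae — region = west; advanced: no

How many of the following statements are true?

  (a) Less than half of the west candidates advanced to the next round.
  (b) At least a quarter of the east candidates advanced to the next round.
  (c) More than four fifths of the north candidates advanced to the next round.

(a) west: |A| = 6, |A ∩ B| = 1; needs |A ∩ B| < |A ∖ B| — true.
(b) east: |A| = 8, |A ∩ B| = 2; needs |A ∩ B| / |A| ≥ 1/4 — true.
(c) north: |A| = 5, |A ∩ B| = 3; needs |A ∩ B| / |A| > 4/5 — false.

2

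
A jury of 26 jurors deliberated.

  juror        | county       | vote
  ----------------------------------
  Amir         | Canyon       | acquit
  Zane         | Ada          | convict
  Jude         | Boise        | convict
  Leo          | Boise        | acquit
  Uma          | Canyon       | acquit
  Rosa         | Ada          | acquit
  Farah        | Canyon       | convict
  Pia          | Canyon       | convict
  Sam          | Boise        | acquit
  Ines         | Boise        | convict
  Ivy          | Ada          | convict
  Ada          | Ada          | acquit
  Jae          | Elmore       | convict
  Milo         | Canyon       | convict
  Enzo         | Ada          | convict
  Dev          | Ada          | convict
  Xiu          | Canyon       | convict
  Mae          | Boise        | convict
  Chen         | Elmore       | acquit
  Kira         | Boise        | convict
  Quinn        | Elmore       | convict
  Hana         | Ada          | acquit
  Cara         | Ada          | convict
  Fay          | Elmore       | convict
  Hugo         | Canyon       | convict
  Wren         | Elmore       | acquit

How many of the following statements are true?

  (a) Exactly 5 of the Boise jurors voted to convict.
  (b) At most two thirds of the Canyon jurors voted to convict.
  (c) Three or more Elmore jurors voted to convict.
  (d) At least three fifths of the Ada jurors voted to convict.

(a) Boise: |A| = 6, |A ∩ B| = 4; needs |A ∩ B| = 5 — false.
(b) Canyon: |A| = 7, |A ∩ B| = 5; needs |A ∩ B| / |A| ≤ 2/3 — false.
(c) Elmore: |A| = 5, |A ∩ B| = 3; needs |A ∩ B| ≥ 3 — true.
(d) Ada: |A| = 8, |A ∩ B| = 5; needs |A ∩ B| / |A| ≥ 3/5 — true.

2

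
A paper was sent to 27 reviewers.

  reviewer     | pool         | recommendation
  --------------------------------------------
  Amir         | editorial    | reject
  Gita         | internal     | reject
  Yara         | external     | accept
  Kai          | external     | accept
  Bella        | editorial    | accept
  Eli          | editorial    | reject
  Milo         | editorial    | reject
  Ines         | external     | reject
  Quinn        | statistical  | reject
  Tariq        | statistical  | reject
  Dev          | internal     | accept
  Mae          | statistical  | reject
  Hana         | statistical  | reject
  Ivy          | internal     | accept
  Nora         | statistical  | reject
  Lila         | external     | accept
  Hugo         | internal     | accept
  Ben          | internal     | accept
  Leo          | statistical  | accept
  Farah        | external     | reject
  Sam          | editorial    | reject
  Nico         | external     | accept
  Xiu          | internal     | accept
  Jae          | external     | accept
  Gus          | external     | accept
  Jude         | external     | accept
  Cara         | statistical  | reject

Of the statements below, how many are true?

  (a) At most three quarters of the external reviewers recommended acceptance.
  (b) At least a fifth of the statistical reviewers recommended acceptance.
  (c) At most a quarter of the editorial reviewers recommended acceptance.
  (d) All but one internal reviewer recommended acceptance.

2

(a) external: |A| = 9, |A ∩ B| = 7; needs |A ∩ B| / |A| ≤ 3/4 — false.
(b) statistical: |A| = 7, |A ∩ B| = 1; needs |A ∩ B| / |A| ≥ 1/5 — false.
(c) editorial: |A| = 5, |A ∩ B| = 1; needs |A ∩ B| / |A| ≤ 1/4 — true.
(d) internal: |A| = 6, |A ∩ B| = 5; needs |A ∖ B| = 1 — true.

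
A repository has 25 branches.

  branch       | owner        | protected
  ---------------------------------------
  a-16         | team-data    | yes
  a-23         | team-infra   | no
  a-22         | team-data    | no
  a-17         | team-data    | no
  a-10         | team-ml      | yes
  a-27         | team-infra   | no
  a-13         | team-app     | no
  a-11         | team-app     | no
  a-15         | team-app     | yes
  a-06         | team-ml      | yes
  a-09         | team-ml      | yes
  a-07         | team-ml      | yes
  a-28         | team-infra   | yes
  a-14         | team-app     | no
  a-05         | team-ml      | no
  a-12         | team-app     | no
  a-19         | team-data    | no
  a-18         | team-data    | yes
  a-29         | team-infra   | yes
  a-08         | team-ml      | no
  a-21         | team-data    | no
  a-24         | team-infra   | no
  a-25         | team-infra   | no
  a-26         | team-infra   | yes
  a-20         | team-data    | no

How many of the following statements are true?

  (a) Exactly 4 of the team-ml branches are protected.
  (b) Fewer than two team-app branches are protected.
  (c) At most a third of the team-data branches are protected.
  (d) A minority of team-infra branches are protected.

4

(a) team-ml: |A| = 6, |A ∩ B| = 4; needs |A ∩ B| = 4 — true.
(b) team-app: |A| = 5, |A ∩ B| = 1; needs |A ∩ B| < 2 — true.
(c) team-data: |A| = 7, |A ∩ B| = 2; needs |A ∩ B| / |A| ≤ 1/3 — true.
(d) team-infra: |A| = 7, |A ∩ B| = 3; needs |A ∩ B| < |A ∖ B| — true.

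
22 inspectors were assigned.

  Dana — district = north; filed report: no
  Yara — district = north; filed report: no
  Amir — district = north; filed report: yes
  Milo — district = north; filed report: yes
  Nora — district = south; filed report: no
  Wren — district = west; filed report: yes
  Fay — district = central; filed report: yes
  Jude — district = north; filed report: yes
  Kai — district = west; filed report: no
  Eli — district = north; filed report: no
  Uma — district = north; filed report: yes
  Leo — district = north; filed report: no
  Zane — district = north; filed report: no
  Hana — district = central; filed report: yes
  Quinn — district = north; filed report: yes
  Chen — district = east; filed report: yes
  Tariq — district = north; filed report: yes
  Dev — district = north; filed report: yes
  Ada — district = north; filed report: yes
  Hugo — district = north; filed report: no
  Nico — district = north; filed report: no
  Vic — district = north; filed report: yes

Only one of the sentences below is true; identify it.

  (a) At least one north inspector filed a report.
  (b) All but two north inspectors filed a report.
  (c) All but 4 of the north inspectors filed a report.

(a)

|A| = 16, |A ∩ B| = 9, |A ∖ B| = 7.
(a) requires A ∩ B ≠ ∅ (|A ∩ B| ≥ 1): true.
(b) requires |A ∖ B| = 2: false.
(c) requires |A ∖ B| = 4: false.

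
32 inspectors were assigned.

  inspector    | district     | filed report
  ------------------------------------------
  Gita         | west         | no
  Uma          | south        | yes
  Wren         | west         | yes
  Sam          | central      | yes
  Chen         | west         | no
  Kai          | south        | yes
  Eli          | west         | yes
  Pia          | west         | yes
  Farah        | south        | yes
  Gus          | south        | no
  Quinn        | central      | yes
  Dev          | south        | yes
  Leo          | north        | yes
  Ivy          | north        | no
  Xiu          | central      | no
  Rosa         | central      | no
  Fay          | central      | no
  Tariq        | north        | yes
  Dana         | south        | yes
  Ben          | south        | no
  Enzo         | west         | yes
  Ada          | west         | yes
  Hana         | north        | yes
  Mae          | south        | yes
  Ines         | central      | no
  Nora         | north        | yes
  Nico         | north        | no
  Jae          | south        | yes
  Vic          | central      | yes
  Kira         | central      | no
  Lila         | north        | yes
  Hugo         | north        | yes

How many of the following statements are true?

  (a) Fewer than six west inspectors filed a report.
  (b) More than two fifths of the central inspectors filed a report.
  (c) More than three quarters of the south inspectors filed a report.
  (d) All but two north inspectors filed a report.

3

(a) west: |A| = 7, |A ∩ B| = 5; needs |A ∩ B| < 6 — true.
(b) central: |A| = 8, |A ∩ B| = 3; needs |A ∩ B| / |A| > 2/5 — false.
(c) south: |A| = 9, |A ∩ B| = 7; needs |A ∩ B| / |A| > 3/4 — true.
(d) north: |A| = 8, |A ∩ B| = 6; needs |A ∖ B| = 2 — true.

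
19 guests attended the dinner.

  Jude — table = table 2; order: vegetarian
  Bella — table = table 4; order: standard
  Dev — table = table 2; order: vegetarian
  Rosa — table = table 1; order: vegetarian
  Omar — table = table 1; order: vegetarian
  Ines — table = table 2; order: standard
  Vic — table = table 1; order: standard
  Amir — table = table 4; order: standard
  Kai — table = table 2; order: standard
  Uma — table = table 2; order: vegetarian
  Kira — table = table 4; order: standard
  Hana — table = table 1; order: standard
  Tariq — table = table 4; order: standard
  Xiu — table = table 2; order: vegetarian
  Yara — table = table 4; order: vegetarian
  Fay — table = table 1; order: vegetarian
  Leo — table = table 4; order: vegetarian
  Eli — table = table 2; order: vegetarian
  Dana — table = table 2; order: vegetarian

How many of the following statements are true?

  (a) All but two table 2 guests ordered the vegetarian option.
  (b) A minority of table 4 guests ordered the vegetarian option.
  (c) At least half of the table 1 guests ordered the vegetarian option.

3

(a) table 2: |A| = 8, |A ∩ B| = 6; needs |A ∖ B| = 2 — true.
(b) table 4: |A| = 6, |A ∩ B| = 2; needs |A ∩ B| < |A ∖ B| — true.
(c) table 1: |A| = 5, |A ∩ B| = 3; needs |A ∩ B| ≥ |A ∖ B| — true.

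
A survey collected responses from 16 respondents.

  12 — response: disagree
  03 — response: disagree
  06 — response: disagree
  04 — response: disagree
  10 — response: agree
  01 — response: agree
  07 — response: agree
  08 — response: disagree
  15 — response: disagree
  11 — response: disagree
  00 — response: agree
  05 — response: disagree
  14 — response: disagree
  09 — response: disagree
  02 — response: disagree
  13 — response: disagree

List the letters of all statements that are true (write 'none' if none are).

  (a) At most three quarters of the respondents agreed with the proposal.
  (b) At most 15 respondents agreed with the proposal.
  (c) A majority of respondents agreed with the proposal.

(a), (b)

|A| = 16, |A ∩ B| = 4, |A ∖ B| = 12.
(a) |A ∩ B| / |A| ≤ 3/4: holds.
(b) |A ∩ B| ≤ 15: holds.
(c) |A ∩ B| > |A ∖ B|: fails.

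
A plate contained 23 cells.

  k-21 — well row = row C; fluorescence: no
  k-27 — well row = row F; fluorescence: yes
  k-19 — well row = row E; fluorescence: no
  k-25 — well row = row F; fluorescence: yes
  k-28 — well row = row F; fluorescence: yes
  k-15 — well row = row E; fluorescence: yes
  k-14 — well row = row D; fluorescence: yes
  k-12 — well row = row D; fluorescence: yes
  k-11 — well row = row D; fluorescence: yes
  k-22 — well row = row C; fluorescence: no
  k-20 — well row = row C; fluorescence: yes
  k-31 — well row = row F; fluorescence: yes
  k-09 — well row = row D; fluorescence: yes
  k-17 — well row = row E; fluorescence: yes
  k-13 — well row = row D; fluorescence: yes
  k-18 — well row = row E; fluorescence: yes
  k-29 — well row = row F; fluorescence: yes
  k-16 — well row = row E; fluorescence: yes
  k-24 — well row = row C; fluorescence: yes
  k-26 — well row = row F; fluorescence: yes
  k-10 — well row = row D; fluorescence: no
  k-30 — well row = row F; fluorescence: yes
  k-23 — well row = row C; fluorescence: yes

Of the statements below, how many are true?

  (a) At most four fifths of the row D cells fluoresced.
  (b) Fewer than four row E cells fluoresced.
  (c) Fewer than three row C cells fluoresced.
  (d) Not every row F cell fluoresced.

0

(a) row D: |A| = 6, |A ∩ B| = 5; needs |A ∩ B| / |A| ≤ 4/5 — false.
(b) row E: |A| = 5, |A ∩ B| = 4; needs |A ∩ B| < 4 — false.
(c) row C: |A| = 5, |A ∩ B| = 3; needs |A ∩ B| < 3 — false.
(d) row F: |A| = 7, |A ∩ B| = 7; needs A ⊄ B (|A ∖ B| ≥ 1) — false.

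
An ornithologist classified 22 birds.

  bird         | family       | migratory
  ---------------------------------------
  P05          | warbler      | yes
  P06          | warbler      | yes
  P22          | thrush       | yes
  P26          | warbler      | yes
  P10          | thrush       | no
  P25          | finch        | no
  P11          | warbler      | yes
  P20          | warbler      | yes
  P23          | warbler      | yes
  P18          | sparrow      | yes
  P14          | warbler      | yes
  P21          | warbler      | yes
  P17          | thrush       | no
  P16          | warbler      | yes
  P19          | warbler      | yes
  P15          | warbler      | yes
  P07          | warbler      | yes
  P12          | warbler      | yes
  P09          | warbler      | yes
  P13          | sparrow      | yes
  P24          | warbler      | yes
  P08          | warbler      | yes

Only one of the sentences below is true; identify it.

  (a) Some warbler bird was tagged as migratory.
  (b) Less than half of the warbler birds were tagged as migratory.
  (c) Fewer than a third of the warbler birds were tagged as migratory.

|A| = 16, |A ∩ B| = 16, |A ∖ B| = 0.
(a) requires A ∩ B ≠ ∅ (|A ∩ B| ≥ 1): true.
(b) requires |A ∩ B| < |A ∖ B|: false.
(c) requires |A ∩ B| / |A| < 1/3: false.

(a)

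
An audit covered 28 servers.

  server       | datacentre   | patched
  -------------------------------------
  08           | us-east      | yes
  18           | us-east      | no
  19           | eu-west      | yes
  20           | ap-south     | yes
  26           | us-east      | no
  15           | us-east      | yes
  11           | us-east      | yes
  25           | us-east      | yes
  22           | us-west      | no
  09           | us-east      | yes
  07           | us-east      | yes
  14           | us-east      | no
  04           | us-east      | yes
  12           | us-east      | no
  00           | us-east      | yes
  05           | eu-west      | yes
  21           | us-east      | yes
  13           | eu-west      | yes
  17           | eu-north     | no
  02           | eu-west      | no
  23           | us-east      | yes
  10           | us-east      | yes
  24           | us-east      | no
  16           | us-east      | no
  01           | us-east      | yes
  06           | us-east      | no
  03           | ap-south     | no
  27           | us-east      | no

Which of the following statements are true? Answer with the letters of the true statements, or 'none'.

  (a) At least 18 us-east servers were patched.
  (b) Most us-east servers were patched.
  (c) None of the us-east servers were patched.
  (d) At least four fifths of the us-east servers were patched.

|A| = 20, |A ∩ B| = 12, |A ∖ B| = 8.
(a) |A ∩ B| ≥ 18: fails.
(b) |A ∩ B| > |A ∖ B|: holds.
(c) A ∩ B = ∅ (|A ∩ B| = 0): fails.
(d) |A ∩ B| / |A| ≥ 4/5: fails.

(b)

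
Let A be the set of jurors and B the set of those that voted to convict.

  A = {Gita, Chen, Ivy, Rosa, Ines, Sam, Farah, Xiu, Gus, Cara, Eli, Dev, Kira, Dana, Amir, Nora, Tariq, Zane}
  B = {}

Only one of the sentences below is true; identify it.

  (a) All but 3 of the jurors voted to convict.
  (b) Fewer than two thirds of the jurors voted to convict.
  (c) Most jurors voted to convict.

|A| = 18, |A ∩ B| = 0, |A ∖ B| = 18.
(a) requires |A ∖ B| = 3: false.
(b) requires |A ∩ B| / |A| < 2/3: true.
(c) requires |A ∩ B| > |A ∖ B|: false.

(b)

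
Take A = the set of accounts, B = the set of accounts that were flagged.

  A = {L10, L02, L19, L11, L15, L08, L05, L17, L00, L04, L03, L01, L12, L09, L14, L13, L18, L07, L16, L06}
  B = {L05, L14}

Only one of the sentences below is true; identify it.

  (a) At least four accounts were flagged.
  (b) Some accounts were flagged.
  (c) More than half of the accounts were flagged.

|A| = 20, |A ∩ B| = 2, |A ∖ B| = 18.
(a) requires |A ∩ B| ≥ 4: false.
(b) requires A ∩ B ≠ ∅ (|A ∩ B| ≥ 1): true.
(c) requires |A ∩ B| > |A ∖ B|: false.

(b)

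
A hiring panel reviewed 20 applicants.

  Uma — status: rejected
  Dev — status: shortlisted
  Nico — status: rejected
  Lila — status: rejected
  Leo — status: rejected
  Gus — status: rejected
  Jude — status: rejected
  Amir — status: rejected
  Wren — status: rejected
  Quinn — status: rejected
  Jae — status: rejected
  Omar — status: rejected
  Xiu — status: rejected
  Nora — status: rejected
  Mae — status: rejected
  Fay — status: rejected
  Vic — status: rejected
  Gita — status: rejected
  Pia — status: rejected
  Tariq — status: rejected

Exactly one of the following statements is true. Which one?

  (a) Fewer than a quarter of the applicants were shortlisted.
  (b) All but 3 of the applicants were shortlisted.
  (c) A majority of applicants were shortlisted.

(a)

|A| = 20, |A ∩ B| = 1, |A ∖ B| = 19.
(a) requires |A ∩ B| / |A| < 1/4: true.
(b) requires |A ∖ B| = 3: false.
(c) requires |A ∩ B| > |A ∖ B|: false.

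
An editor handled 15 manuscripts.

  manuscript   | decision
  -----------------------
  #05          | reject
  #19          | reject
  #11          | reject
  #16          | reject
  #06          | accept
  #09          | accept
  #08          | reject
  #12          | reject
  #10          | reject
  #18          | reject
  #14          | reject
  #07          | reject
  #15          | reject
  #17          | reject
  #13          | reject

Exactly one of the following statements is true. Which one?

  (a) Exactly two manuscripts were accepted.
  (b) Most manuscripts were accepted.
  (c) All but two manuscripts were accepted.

(a)

|A| = 15, |A ∩ B| = 2, |A ∖ B| = 13.
(a) requires |A ∩ B| = 2: true.
(b) requires |A ∩ B| > |A ∖ B|: false.
(c) requires |A ∖ B| = 2: false.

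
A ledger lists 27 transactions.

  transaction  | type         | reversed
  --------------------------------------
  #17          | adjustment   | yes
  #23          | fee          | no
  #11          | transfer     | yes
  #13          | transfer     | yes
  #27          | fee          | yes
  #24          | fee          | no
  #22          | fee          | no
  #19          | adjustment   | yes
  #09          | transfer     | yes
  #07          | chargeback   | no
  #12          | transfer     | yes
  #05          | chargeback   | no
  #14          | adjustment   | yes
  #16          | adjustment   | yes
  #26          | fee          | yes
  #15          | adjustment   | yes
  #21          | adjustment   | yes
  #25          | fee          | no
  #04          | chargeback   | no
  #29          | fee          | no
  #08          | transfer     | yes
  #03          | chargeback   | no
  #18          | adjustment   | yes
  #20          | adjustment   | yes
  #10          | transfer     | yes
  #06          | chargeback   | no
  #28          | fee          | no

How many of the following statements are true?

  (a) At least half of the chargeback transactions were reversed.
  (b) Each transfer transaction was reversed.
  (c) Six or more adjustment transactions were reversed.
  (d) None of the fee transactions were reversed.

2

(a) chargeback: |A| = 5, |A ∩ B| = 0; needs |A ∩ B| ≥ |A ∖ B| — false.
(b) transfer: |A| = 6, |A ∩ B| = 6; needs A ⊆ B, i.e. every element of A is in B (|A ∖ B| = 0) — true.
(c) adjustment: |A| = 8, |A ∩ B| = 8; needs |A ∩ B| ≥ 6 — true.
(d) fee: |A| = 8, |A ∩ B| = 2; needs A ∩ B = ∅ (|A ∩ B| = 0) — false.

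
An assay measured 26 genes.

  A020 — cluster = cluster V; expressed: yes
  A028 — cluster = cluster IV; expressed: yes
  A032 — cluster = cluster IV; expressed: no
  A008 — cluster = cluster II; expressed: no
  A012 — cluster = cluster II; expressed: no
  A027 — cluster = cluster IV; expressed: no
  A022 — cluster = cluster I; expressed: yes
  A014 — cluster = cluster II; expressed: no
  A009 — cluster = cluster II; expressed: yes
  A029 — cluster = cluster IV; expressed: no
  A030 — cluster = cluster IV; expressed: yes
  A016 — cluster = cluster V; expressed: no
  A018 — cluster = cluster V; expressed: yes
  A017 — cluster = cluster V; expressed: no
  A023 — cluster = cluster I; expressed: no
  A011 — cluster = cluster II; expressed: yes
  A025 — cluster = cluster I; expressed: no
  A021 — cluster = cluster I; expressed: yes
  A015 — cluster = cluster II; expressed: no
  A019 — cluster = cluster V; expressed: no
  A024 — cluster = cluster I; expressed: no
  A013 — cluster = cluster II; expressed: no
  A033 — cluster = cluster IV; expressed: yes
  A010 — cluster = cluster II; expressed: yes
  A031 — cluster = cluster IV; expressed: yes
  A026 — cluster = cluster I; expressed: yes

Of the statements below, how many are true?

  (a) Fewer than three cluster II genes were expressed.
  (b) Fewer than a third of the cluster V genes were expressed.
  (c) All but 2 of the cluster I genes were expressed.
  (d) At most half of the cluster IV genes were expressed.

(a) cluster II: |A| = 8, |A ∩ B| = 3; needs |A ∩ B| < 3 — false.
(b) cluster V: |A| = 5, |A ∩ B| = 2; needs |A ∩ B| / |A| < 1/3 — false.
(c) cluster I: |A| = 6, |A ∩ B| = 3; needs |A ∖ B| = 2 — false.
(d) cluster IV: |A| = 7, |A ∩ B| = 4; needs |A ∩ B| ≤ |A ∖ B| — false.

0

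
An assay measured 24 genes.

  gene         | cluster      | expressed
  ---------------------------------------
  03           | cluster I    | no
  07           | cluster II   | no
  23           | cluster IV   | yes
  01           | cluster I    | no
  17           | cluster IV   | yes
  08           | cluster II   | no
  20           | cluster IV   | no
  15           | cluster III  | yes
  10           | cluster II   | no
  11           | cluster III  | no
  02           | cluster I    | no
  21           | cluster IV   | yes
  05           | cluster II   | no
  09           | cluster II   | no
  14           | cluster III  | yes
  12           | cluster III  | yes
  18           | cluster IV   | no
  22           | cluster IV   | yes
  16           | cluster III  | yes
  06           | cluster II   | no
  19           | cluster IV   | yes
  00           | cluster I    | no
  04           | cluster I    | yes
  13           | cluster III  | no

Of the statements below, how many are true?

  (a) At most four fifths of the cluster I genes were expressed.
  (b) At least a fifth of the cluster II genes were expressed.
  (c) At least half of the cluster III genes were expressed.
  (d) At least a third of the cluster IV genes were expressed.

(a) cluster I: |A| = 5, |A ∩ B| = 1; needs |A ∩ B| / |A| ≤ 4/5 — true.
(b) cluster II: |A| = 6, |A ∩ B| = 0; needs |A ∩ B| / |A| ≥ 1/5 — false.
(c) cluster III: |A| = 6, |A ∩ B| = 4; needs |A ∩ B| ≥ |A ∖ B| — true.
(d) cluster IV: |A| = 7, |A ∩ B| = 5; needs |A ∩ B| / |A| ≥ 1/3 — true.

3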